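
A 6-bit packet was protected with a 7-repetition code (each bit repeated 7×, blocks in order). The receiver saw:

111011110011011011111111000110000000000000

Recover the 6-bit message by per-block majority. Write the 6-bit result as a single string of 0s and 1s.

111100

Block 1 (1110111): 6 ones → 1
Block 2 (1001101): 4 ones → 1
Block 3 (1011111): 6 ones → 1
Block 4 (1110001): 4 ones → 1
Block 5 (1000000): 1 one → 0
Block 6 (0000000): 0 ones → 0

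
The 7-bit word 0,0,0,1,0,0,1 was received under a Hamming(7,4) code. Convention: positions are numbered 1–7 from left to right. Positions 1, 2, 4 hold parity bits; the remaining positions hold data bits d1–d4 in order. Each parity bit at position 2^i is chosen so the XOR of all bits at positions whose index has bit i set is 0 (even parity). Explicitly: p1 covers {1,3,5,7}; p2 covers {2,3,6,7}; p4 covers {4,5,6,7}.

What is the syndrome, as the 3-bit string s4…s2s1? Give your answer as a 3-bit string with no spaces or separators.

011

s1 (pos 1,3,5,7): 0⊕0⊕0⊕1 = 1
s2 (pos 2,3,6,7): 0⊕0⊕0⊕1 = 1
s4 (pos 4,5,6,7): 1⊕0⊕0⊕1 = 0
Syndrome s4…s1 = 011 → error at position 3.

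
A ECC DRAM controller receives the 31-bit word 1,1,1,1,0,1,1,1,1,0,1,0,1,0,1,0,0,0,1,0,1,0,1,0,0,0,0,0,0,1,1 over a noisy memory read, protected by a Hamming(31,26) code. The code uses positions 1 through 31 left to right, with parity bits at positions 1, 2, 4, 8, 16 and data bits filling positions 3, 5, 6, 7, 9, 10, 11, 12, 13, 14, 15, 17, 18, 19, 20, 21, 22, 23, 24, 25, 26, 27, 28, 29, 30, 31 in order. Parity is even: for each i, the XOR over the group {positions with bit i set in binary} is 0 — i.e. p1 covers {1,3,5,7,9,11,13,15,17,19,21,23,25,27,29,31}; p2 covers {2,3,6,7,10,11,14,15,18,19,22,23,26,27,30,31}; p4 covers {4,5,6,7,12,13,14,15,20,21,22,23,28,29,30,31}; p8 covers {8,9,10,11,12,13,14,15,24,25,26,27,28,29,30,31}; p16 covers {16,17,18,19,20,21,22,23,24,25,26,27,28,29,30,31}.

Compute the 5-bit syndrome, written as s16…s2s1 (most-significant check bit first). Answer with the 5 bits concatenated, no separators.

s1 (pos 1,3,5,7,9,11,13,15,17,19,21,23,25,27,29,31): 1⊕1⊕0⊕1⊕1⊕1⊕1⊕1⊕0⊕1⊕1⊕1⊕0⊕0⊕0⊕1 = 1
s2 (pos 2,3,6,7,10,11,14,15,18,19,22,23,26,27,30,31): 1⊕1⊕1⊕1⊕0⊕1⊕0⊕1⊕0⊕1⊕0⊕1⊕0⊕0⊕1⊕1 = 0
s4 (pos 4,5,6,7,12,13,14,15,20,21,22,23,28,29,30,31): 1⊕0⊕1⊕1⊕0⊕1⊕0⊕1⊕0⊕1⊕0⊕1⊕0⊕0⊕1⊕1 = 1
s8 (pos 8,9,10,11,12,13,14,15,24,25,26,27,28,29,30,31): 1⊕1⊕0⊕1⊕0⊕1⊕0⊕1⊕0⊕0⊕0⊕0⊕0⊕0⊕1⊕1 = 1
s16 (pos 16,17,18,19,20,21,22,23,24,25,26,27,28,29,30,31): 0⊕0⊕0⊕1⊕0⊕1⊕0⊕1⊕0⊕0⊕0⊕0⊕0⊕0⊕1⊕1 = 1
Syndrome s16…s1 = 11101 → error at position 29.

11101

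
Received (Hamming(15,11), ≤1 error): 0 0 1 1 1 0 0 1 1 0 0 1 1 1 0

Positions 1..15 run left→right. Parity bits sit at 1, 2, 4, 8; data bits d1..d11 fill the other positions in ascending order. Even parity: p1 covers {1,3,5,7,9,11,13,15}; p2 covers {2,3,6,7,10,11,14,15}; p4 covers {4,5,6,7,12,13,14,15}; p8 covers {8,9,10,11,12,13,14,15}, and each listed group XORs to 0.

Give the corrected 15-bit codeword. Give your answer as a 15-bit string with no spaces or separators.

s1 (pos 1,3,5,7,9,11,13,15): 0⊕1⊕1⊕0⊕1⊕0⊕1⊕0 = 0
s2 (pos 2,3,6,7,10,11,14,15): 0⊕1⊕0⊕0⊕0⊕0⊕1⊕0 = 0
s4 (pos 4,5,6,7,12,13,14,15): 1⊕1⊕0⊕0⊕1⊕1⊕1⊕0 = 1
s8 (pos 8,9,10,11,12,13,14,15): 1⊕1⊕0⊕0⊕1⊕1⊕1⊕0 = 1
Syndrome s8…s1 = 1100 → error at position 12.
Flip position 12: 001110011001110 → 001110011000110

001110011000110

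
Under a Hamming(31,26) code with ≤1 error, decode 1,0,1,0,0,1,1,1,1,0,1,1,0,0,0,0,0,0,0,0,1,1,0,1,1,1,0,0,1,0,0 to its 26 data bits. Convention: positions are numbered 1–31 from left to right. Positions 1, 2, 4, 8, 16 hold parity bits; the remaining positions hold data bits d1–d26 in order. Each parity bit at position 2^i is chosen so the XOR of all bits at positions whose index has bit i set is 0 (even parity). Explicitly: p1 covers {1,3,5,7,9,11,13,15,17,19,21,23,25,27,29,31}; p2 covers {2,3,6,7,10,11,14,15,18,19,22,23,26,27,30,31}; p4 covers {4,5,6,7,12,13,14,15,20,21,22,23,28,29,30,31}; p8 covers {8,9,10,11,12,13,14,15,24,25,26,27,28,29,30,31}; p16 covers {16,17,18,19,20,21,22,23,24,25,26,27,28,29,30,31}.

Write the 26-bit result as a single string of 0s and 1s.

10111011000000011011100100

s1 (pos 1,3,5,7,9,11,13,15,17,19,21,23,25,27,29,31): 1⊕1⊕0⊕1⊕1⊕1⊕0⊕0⊕0⊕0⊕1⊕0⊕1⊕0⊕1⊕0 = 0
s2 (pos 2,3,6,7,10,11,14,15,18,19,22,23,26,27,30,31): 0⊕1⊕1⊕1⊕0⊕1⊕0⊕0⊕0⊕0⊕1⊕0⊕1⊕0⊕0⊕0 = 0
s4 (pos 4,5,6,7,12,13,14,15,20,21,22,23,28,29,30,31): 0⊕0⊕1⊕1⊕1⊕0⊕0⊕0⊕0⊕1⊕1⊕0⊕0⊕1⊕0⊕0 = 0
s8 (pos 8,9,10,11,12,13,14,15,24,25,26,27,28,29,30,31): 1⊕1⊕0⊕1⊕1⊕0⊕0⊕0⊕1⊕1⊕1⊕0⊕0⊕1⊕0⊕0 = 0
s16 (pos 16,17,18,19,20,21,22,23,24,25,26,27,28,29,30,31): 0⊕0⊕0⊕0⊕0⊕1⊕1⊕0⊕1⊕1⊕1⊕0⊕0⊕1⊕0⊕0 = 0
Syndrome s16…s1 = 00000 → no error.
Read data bits from positions 3,5,6,7,9,10,11,12,13,14,15,17,18,19,20,21,22,23,24,25,26,27,28,29,30,31: 10111011000000011011100100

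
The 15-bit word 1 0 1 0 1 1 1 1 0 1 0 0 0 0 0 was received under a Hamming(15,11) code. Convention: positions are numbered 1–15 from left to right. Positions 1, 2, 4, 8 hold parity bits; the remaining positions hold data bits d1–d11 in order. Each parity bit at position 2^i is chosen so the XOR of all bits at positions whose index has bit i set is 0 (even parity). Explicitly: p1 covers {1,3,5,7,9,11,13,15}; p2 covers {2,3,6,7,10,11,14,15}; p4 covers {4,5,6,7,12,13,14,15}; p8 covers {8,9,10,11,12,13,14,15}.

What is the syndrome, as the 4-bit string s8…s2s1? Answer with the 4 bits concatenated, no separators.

s1 (pos 1,3,5,7,9,11,13,15): 1⊕1⊕1⊕1⊕0⊕0⊕0⊕0 = 0
s2 (pos 2,3,6,7,10,11,14,15): 0⊕1⊕1⊕1⊕1⊕0⊕0⊕0 = 0
s4 (pos 4,5,6,7,12,13,14,15): 0⊕1⊕1⊕1⊕0⊕0⊕0⊕0 = 1
s8 (pos 8,9,10,11,12,13,14,15): 1⊕0⊕1⊕0⊕0⊕0⊕0⊕0 = 0
Syndrome s8…s1 = 0100 → error at position 4.

0100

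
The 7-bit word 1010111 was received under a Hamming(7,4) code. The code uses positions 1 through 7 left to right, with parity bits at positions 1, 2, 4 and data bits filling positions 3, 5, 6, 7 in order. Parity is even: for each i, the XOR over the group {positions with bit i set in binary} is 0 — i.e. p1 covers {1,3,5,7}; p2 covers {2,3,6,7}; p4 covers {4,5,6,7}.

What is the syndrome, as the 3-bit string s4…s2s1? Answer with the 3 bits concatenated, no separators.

110

s1 (pos 1,3,5,7): 1⊕1⊕1⊕1 = 0
s2 (pos 2,3,6,7): 0⊕1⊕1⊕1 = 1
s4 (pos 4,5,6,7): 0⊕1⊕1⊕1 = 1
Syndrome s4…s1 = 110 → error at position 6.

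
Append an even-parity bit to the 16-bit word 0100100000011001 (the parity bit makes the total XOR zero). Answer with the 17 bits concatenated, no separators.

XOR of the 16 data bits: 0⊕1⊕0⊕0⊕1⊕0⊕0⊕0⊕0⊕0⊕0⊕1⊕1⊕0⊕0⊕1 = 1
Parity bit = 1 (so all 17 bits XOR to 0).

01001000000110011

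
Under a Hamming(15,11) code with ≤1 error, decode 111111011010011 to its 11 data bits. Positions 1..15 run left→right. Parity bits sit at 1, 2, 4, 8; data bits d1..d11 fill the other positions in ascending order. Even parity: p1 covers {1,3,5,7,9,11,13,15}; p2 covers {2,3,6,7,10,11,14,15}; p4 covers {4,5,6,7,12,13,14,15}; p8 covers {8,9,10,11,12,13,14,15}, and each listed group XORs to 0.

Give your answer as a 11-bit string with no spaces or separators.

s1 (pos 1,3,5,7,9,11,13,15): 1⊕1⊕1⊕0⊕1⊕1⊕0⊕1 = 0
s2 (pos 2,3,6,7,10,11,14,15): 1⊕1⊕1⊕0⊕0⊕1⊕1⊕1 = 0
s4 (pos 4,5,6,7,12,13,14,15): 1⊕1⊕1⊕0⊕0⊕0⊕1⊕1 = 1
s8 (pos 8,9,10,11,12,13,14,15): 1⊕1⊕0⊕1⊕0⊕0⊕1⊕1 = 1
Syndrome s8…s1 = 1100 → error at position 12.
Flip position 12: 111111011010011 → 111111011011011
Read data bits from positions 3,5,6,7,9,10,11,12,13,14,15: 11101011011

11101011011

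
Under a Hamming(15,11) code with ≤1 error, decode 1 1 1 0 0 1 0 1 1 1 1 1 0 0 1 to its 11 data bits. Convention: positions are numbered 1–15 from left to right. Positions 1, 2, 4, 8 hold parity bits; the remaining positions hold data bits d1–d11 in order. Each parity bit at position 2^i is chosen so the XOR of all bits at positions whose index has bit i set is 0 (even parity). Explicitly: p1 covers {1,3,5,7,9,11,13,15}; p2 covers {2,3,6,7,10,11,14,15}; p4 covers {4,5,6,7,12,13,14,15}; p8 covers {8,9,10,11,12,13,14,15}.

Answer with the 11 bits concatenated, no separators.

s1 (pos 1,3,5,7,9,11,13,15): 1⊕1⊕0⊕0⊕1⊕1⊕0⊕1 = 1
s2 (pos 2,3,6,7,10,11,14,15): 1⊕1⊕1⊕0⊕1⊕1⊕0⊕1 = 0
s4 (pos 4,5,6,7,12,13,14,15): 0⊕0⊕1⊕0⊕1⊕0⊕0⊕1 = 1
s8 (pos 8,9,10,11,12,13,14,15): 1⊕1⊕1⊕1⊕1⊕0⊕0⊕1 = 0
Syndrome s8…s1 = 0101 → error at position 5.
Flip position 5: 111001011111001 → 111011011111001
Read data bits from positions 3,5,6,7,9,10,11,12,13,14,15: 11101111001

11101111001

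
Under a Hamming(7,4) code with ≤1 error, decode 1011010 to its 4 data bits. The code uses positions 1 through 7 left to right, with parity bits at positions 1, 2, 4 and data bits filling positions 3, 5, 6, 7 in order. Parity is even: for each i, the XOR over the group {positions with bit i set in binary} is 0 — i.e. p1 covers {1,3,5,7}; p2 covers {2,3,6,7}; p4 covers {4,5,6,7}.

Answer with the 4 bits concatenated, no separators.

s1 (pos 1,3,5,7): 1⊕1⊕0⊕0 = 0
s2 (pos 2,3,6,7): 0⊕1⊕1⊕0 = 0
s4 (pos 4,5,6,7): 1⊕0⊕1⊕0 = 0
Syndrome s4…s1 = 000 → no error.
Read data bits from positions 3,5,6,7: 1010

1010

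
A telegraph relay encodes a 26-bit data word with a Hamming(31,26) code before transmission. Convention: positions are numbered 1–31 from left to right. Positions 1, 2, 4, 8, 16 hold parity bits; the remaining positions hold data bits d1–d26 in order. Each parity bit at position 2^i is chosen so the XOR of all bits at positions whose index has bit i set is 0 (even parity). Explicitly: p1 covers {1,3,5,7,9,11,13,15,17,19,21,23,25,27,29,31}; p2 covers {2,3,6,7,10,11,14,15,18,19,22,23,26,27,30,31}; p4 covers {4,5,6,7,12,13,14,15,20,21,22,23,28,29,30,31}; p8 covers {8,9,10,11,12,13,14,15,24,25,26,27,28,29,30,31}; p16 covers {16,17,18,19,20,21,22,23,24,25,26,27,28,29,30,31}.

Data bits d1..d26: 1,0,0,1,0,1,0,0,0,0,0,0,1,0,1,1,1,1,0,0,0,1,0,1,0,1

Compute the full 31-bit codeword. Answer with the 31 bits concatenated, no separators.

Place data at non-parity positions: p1 p2 1 p4 0 0 1 p8 0 1 0 0 0 0 0 p16 0 1 0 1 1 1 1 0 0 0 1 0 1 0 1
p1 (pos 1,3,5,7,9,11,13,15,17,19,21,23,25,27,29,31): XOR of data positions = 1⊕0⊕1⊕0⊕0⊕0⊕0⊕0⊕0⊕1⊕1⊕0⊕1⊕1⊕1 = 1
p2 (pos 2,3,6,7,10,11,14,15,18,19,22,23,26,27,30,31): XOR of data positions = 1⊕0⊕1⊕1⊕0⊕0⊕0⊕1⊕0⊕1⊕1⊕0⊕1⊕0⊕1 = 0
p4 (pos 4,5,6,7,12,13,14,15,20,21,22,23,28,29,30,31): XOR of data positions = 0⊕0⊕1⊕0⊕0⊕0⊕0⊕1⊕1⊕1⊕1⊕0⊕1⊕0⊕1 = 1
p8 (pos 8,9,10,11,12,13,14,15,24,25,26,27,28,29,30,31): XOR of data positions = 0⊕1⊕0⊕0⊕0⊕0⊕0⊕0⊕0⊕0⊕1⊕0⊕1⊕0⊕1 = 0
p16 (pos 16,17,18,19,20,21,22,23,24,25,26,27,28,29,30,31): XOR of data positions = 0⊕1⊕0⊕1⊕1⊕1⊕1⊕0⊕0⊕0⊕1⊕0⊕1⊕0⊕1 = 0
Codeword: 1011001001000000010111100010101

1011001001000000010111100010101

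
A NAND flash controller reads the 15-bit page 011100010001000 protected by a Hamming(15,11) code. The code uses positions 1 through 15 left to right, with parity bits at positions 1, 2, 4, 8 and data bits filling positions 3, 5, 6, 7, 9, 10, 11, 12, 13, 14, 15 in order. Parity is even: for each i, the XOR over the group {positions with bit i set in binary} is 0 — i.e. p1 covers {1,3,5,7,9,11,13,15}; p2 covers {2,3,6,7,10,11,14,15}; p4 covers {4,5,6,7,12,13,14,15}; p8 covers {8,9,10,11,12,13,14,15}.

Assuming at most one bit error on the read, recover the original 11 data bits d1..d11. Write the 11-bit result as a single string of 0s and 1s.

s1 (pos 1,3,5,7,9,11,13,15): 0⊕1⊕0⊕0⊕0⊕0⊕0⊕0 = 1
s2 (pos 2,3,6,7,10,11,14,15): 1⊕1⊕0⊕0⊕0⊕0⊕0⊕0 = 0
s4 (pos 4,5,6,7,12,13,14,15): 1⊕0⊕0⊕0⊕1⊕0⊕0⊕0 = 0
s8 (pos 8,9,10,11,12,13,14,15): 1⊕0⊕0⊕0⊕1⊕0⊕0⊕0 = 0
Syndrome s8…s1 = 0001 → error at position 1.
Flip position 1: 011100010001000 → 111100010001000
Read data bits from positions 3,5,6,7,9,10,11,12,13,14,15: 10000001000

10000001000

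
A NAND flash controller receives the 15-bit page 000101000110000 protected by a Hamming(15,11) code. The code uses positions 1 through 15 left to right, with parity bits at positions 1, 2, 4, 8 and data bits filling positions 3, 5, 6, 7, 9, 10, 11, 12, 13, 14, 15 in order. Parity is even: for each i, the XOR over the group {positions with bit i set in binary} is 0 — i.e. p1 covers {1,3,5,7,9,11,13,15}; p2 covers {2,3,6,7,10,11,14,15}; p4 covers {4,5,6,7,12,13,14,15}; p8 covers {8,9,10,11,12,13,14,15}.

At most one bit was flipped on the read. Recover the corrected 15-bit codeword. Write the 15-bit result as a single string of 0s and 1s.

001101000110000

s1 (pos 1,3,5,7,9,11,13,15): 0⊕0⊕0⊕0⊕0⊕1⊕0⊕0 = 1
s2 (pos 2,3,6,7,10,11,14,15): 0⊕0⊕1⊕0⊕1⊕1⊕0⊕0 = 1
s4 (pos 4,5,6,7,12,13,14,15): 1⊕0⊕1⊕0⊕0⊕0⊕0⊕0 = 0
s8 (pos 8,9,10,11,12,13,14,15): 0⊕0⊕1⊕1⊕0⊕0⊕0⊕0 = 0
Syndrome s8…s1 = 0011 → error at position 3.
Flip position 3: 000101000110000 → 001101000110000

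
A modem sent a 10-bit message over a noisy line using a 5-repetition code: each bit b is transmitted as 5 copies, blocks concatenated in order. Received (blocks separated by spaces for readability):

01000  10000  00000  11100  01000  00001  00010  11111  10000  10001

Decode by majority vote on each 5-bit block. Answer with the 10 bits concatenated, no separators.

0001000100

Block 1 (01000): 1 one → 0
Block 2 (10000): 1 one → 0
Block 3 (00000): 0 ones → 0
Block 4 (11100): 3 ones → 1
Block 5 (01000): 1 one → 0
Block 6 (00001): 1 one → 0
Block 7 (00010): 1 one → 0
Block 8 (11111): 5 ones → 1
Block 9 (10000): 1 one → 0
Block 10 (10001): 2 ones → 0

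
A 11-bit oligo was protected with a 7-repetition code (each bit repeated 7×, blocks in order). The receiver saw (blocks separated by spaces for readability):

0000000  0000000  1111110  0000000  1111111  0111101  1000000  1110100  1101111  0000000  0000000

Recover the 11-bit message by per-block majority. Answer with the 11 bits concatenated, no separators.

Block 1 (0000000): 0 ones → 0
Block 2 (0000000): 0 ones → 0
Block 3 (1111110): 6 ones → 1
Block 4 (0000000): 0 ones → 0
Block 5 (1111111): 7 ones → 1
Block 6 (0111101): 5 ones → 1
Block 7 (1000000): 1 one → 0
Block 8 (1110100): 4 ones → 1
Block 9 (1101111): 6 ones → 1
Block 10 (0000000): 0 ones → 0
Block 11 (0000000): 0 ones → 0

00101101100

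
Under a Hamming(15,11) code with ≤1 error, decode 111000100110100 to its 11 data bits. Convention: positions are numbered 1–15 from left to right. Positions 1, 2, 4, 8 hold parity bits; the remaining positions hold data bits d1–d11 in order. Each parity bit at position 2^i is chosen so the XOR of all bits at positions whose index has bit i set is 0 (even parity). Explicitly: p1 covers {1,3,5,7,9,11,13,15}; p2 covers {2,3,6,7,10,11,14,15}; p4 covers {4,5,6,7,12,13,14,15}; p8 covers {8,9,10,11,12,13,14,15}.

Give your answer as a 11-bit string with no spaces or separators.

s1 (pos 1,3,5,7,9,11,13,15): 1⊕1⊕0⊕1⊕0⊕1⊕1⊕0 = 1
s2 (pos 2,3,6,7,10,11,14,15): 1⊕1⊕0⊕1⊕1⊕1⊕0⊕0 = 1
s4 (pos 4,5,6,7,12,13,14,15): 0⊕0⊕0⊕1⊕0⊕1⊕0⊕0 = 0
s8 (pos 8,9,10,11,12,13,14,15): 0⊕0⊕1⊕1⊕0⊕1⊕0⊕0 = 1
Syndrome s8…s1 = 1011 → error at position 11.
Flip position 11: 111000100110100 → 111000100100100
Read data bits from positions 3,5,6,7,9,10,11,12,13,14,15: 10010100100

10010100100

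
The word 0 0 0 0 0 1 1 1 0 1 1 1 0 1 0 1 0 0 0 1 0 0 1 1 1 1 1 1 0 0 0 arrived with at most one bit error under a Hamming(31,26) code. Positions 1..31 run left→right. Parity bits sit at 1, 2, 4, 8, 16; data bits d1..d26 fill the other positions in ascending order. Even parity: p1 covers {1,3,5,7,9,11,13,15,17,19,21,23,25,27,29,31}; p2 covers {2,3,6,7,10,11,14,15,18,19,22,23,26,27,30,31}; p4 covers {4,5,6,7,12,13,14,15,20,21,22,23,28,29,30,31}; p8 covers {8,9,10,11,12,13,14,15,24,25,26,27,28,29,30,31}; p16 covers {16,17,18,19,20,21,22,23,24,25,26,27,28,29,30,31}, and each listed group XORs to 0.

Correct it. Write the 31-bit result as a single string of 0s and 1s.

0000111101110101000100111111000

s1 (pos 1,3,5,7,9,11,13,15,17,19,21,23,25,27,29,31): 0⊕0⊕0⊕1⊕0⊕1⊕0⊕0⊕0⊕0⊕0⊕1⊕1⊕1⊕0⊕0 = 1
s2 (pos 2,3,6,7,10,11,14,15,18,19,22,23,26,27,30,31): 0⊕0⊕1⊕1⊕1⊕1⊕1⊕0⊕0⊕0⊕0⊕1⊕1⊕1⊕0⊕0 = 0
s4 (pos 4,5,6,7,12,13,14,15,20,21,22,23,28,29,30,31): 0⊕0⊕1⊕1⊕1⊕0⊕1⊕0⊕1⊕0⊕0⊕1⊕1⊕0⊕0⊕0 = 1
s8 (pos 8,9,10,11,12,13,14,15,24,25,26,27,28,29,30,31): 1⊕0⊕1⊕1⊕1⊕0⊕1⊕0⊕1⊕1⊕1⊕1⊕1⊕0⊕0⊕0 = 0
s16 (pos 16,17,18,19,20,21,22,23,24,25,26,27,28,29,30,31): 1⊕0⊕0⊕0⊕1⊕0⊕0⊕1⊕1⊕1⊕1⊕1⊕1⊕0⊕0⊕0 = 0
Syndrome s16…s1 = 00101 → error at position 5.
Flip position 5: 0000011101110101000100111111000 → 0000111101110101000100111111000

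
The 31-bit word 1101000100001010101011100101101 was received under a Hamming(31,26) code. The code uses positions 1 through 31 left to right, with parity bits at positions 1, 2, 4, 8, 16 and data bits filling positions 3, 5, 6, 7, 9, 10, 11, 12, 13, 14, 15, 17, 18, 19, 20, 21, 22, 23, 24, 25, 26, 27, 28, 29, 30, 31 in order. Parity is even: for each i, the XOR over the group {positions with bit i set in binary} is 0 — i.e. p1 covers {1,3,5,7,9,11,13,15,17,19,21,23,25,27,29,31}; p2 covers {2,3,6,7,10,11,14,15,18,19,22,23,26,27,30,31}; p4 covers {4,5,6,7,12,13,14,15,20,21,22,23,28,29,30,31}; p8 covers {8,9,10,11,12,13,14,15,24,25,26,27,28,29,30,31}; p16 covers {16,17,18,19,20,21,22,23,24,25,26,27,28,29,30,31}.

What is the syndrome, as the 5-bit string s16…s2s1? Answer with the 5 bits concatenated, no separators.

11111

s1 (pos 1,3,5,7,9,11,13,15,17,19,21,23,25,27,29,31): 1⊕0⊕0⊕0⊕0⊕0⊕1⊕1⊕1⊕1⊕1⊕1⊕0⊕0⊕1⊕1 = 1
s2 (pos 2,3,6,7,10,11,14,15,18,19,22,23,26,27,30,31): 1⊕0⊕0⊕0⊕0⊕0⊕0⊕1⊕0⊕1⊕1⊕1⊕1⊕0⊕0⊕1 = 1
s4 (pos 4,5,6,7,12,13,14,15,20,21,22,23,28,29,30,31): 1⊕0⊕0⊕0⊕0⊕1⊕0⊕1⊕0⊕1⊕1⊕1⊕1⊕1⊕0⊕1 = 1
s8 (pos 8,9,10,11,12,13,14,15,24,25,26,27,28,29,30,31): 1⊕0⊕0⊕0⊕0⊕1⊕0⊕1⊕0⊕0⊕1⊕0⊕1⊕1⊕0⊕1 = 1
s16 (pos 16,17,18,19,20,21,22,23,24,25,26,27,28,29,30,31): 0⊕1⊕0⊕1⊕0⊕1⊕1⊕1⊕0⊕0⊕1⊕0⊕1⊕1⊕0⊕1 = 1
Syndrome s16…s1 = 11111 → error at position 31.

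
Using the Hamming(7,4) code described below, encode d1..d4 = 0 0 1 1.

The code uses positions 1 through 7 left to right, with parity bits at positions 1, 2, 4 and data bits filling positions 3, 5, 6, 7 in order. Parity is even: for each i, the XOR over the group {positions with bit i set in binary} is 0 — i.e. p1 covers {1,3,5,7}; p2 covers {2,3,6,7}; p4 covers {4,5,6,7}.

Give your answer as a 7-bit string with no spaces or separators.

1000011

Place data at non-parity positions: p1 p2 0 p4 0 1 1
p1 (pos 1,3,5,7): XOR of data positions = 0⊕0⊕1 = 1
p2 (pos 2,3,6,7): XOR of data positions = 0⊕1⊕1 = 0
p4 (pos 4,5,6,7): XOR of data positions = 0⊕1⊕1 = 0
Codeword: 1000011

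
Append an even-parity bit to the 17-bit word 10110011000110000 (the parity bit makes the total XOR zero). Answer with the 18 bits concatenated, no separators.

XOR of the 17 data bits: 1⊕0⊕1⊕1⊕0⊕0⊕1⊕1⊕0⊕0⊕0⊕1⊕1⊕0⊕0⊕0⊕0 = 1
Parity bit = 1 (so all 18 bits XOR to 0).

101100110001100001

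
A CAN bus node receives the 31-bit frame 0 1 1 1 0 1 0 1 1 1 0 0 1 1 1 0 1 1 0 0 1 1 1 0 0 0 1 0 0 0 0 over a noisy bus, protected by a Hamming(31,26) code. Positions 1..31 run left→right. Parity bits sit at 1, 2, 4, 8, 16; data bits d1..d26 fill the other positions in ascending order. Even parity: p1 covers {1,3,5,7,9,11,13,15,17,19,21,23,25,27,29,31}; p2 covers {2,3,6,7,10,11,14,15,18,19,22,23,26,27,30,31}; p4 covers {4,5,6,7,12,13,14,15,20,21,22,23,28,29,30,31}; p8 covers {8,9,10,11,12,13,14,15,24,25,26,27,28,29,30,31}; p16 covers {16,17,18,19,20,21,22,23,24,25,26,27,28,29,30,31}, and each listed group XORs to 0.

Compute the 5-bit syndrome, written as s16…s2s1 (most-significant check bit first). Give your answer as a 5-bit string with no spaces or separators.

01000

s1 (pos 1,3,5,7,9,11,13,15,17,19,21,23,25,27,29,31): 0⊕1⊕0⊕0⊕1⊕0⊕1⊕1⊕1⊕0⊕1⊕1⊕0⊕1⊕0⊕0 = 0
s2 (pos 2,3,6,7,10,11,14,15,18,19,22,23,26,27,30,31): 1⊕1⊕1⊕0⊕1⊕0⊕1⊕1⊕1⊕0⊕1⊕1⊕0⊕1⊕0⊕0 = 0
s4 (pos 4,5,6,7,12,13,14,15,20,21,22,23,28,29,30,31): 1⊕0⊕1⊕0⊕0⊕1⊕1⊕1⊕0⊕1⊕1⊕1⊕0⊕0⊕0⊕0 = 0
s8 (pos 8,9,10,11,12,13,14,15,24,25,26,27,28,29,30,31): 1⊕1⊕1⊕0⊕0⊕1⊕1⊕1⊕0⊕0⊕0⊕1⊕0⊕0⊕0⊕0 = 1
s16 (pos 16,17,18,19,20,21,22,23,24,25,26,27,28,29,30,31): 0⊕1⊕1⊕0⊕0⊕1⊕1⊕1⊕0⊕0⊕0⊕1⊕0⊕0⊕0⊕0 = 0
Syndrome s16…s1 = 01000 → error at position 8.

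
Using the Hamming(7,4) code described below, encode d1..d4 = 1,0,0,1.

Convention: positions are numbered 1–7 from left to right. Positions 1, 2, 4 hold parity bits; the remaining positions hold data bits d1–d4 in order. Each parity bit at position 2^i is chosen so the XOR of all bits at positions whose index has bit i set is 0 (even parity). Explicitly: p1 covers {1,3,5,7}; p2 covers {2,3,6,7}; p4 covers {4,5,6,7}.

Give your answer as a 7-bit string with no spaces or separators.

0011001

Place data at non-parity positions: p1 p2 1 p4 0 0 1
p1 (pos 1,3,5,7): XOR of data positions = 1⊕0⊕1 = 0
p2 (pos 2,3,6,7): XOR of data positions = 1⊕0⊕1 = 0
p4 (pos 4,5,6,7): XOR of data positions = 0⊕0⊕1 = 1
Codeword: 0011001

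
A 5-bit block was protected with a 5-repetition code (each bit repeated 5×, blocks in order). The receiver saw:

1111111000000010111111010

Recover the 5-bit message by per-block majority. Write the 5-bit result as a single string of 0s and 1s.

10011

Block 1 (11111): 5 ones → 1
Block 2 (11000): 2 ones → 0
Block 3 (00001): 1 one → 0
Block 4 (01111): 4 ones → 1
Block 5 (11010): 3 ones → 1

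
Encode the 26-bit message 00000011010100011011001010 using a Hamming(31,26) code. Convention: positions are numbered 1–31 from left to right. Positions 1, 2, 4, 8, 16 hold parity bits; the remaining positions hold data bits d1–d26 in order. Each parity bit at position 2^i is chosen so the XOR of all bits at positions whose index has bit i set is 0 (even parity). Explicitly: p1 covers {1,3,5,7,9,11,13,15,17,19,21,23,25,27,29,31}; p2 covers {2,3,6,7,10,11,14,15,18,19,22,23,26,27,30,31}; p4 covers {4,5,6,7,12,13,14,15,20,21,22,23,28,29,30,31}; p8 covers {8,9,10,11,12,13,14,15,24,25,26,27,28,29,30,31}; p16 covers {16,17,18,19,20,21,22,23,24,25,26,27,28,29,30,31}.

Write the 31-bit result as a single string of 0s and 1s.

Place data at non-parity positions: p1 p2 0 p4 0 0 0 p8 0 0 1 1 0 1 0 p16 1 0 0 0 1 1 0 1 1 0 0 1 0 1 0
p1 (pos 1,3,5,7,9,11,13,15,17,19,21,23,25,27,29,31): XOR of data positions = 0⊕0⊕0⊕0⊕1⊕0⊕0⊕1⊕0⊕1⊕0⊕1⊕0⊕0⊕0 = 0
p2 (pos 2,3,6,7,10,11,14,15,18,19,22,23,26,27,30,31): XOR of data positions = 0⊕0⊕0⊕0⊕1⊕1⊕0⊕0⊕0⊕1⊕0⊕0⊕0⊕1⊕0 = 0
p4 (pos 4,5,6,7,12,13,14,15,20,21,22,23,28,29,30,31): XOR of data positions = 0⊕0⊕0⊕1⊕0⊕1⊕0⊕0⊕1⊕1⊕0⊕1⊕0⊕1⊕0 = 0
p8 (pos 8,9,10,11,12,13,14,15,24,25,26,27,28,29,30,31): XOR of data positions = 0⊕0⊕1⊕1⊕0⊕1⊕0⊕1⊕1⊕0⊕0⊕1⊕0⊕1⊕0 = 1
p16 (pos 16,17,18,19,20,21,22,23,24,25,26,27,28,29,30,31): XOR of data positions = 1⊕0⊕0⊕0⊕1⊕1⊕0⊕1⊕1⊕0⊕0⊕1⊕0⊕1⊕0 = 1
Codeword: 0000000100110101100011011001010

0000000100110101100011011001010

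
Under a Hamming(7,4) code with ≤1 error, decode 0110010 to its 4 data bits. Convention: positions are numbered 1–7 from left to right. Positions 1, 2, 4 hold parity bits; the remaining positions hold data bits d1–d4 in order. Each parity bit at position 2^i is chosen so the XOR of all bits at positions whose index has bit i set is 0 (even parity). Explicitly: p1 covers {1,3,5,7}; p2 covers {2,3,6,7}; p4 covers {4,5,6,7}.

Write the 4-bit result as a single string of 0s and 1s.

1011

s1 (pos 1,3,5,7): 0⊕1⊕0⊕0 = 1
s2 (pos 2,3,6,7): 1⊕1⊕1⊕0 = 1
s4 (pos 4,5,6,7): 0⊕0⊕1⊕0 = 1
Syndrome s4…s1 = 111 → error at position 7.
Flip position 7: 0110010 → 0110011
Read data bits from positions 3,5,6,7: 1011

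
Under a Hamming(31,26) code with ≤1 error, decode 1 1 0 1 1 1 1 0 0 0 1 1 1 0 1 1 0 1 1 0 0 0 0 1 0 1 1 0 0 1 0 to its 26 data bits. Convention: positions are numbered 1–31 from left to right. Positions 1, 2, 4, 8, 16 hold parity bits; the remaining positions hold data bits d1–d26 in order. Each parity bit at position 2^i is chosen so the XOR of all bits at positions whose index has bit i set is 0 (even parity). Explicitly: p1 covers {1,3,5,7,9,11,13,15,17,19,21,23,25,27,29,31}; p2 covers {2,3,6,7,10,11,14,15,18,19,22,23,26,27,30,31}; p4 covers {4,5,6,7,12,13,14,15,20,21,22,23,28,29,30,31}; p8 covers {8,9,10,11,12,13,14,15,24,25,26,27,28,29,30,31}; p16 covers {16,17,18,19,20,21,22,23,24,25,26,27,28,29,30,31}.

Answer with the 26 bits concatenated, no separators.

01110011101011000010110010

s1 (pos 1,3,5,7,9,11,13,15,17,19,21,23,25,27,29,31): 1⊕0⊕1⊕1⊕0⊕1⊕1⊕1⊕0⊕1⊕0⊕0⊕0⊕1⊕0⊕0 = 0
s2 (pos 2,3,6,7,10,11,14,15,18,19,22,23,26,27,30,31): 1⊕0⊕1⊕1⊕0⊕1⊕0⊕1⊕1⊕1⊕0⊕0⊕1⊕1⊕1⊕0 = 0
s4 (pos 4,5,6,7,12,13,14,15,20,21,22,23,28,29,30,31): 1⊕1⊕1⊕1⊕1⊕1⊕0⊕1⊕0⊕0⊕0⊕0⊕0⊕0⊕1⊕0 = 0
s8 (pos 8,9,10,11,12,13,14,15,24,25,26,27,28,29,30,31): 0⊕0⊕0⊕1⊕1⊕1⊕0⊕1⊕1⊕0⊕1⊕1⊕0⊕0⊕1⊕0 = 0
s16 (pos 16,17,18,19,20,21,22,23,24,25,26,27,28,29,30,31): 1⊕0⊕1⊕1⊕0⊕0⊕0⊕0⊕1⊕0⊕1⊕1⊕0⊕0⊕1⊕0 = 1
Syndrome s16…s1 = 10000 → error at position 16.
Flip position 16: 1101111000111011011000010110010 → 1101111000111010011000010110010
Read data bits from positions 3,5,6,7,9,10,11,12,13,14,15,17,18,19,20,21,22,23,24,25,26,27,28,29,30,31: 01110011101011000010110010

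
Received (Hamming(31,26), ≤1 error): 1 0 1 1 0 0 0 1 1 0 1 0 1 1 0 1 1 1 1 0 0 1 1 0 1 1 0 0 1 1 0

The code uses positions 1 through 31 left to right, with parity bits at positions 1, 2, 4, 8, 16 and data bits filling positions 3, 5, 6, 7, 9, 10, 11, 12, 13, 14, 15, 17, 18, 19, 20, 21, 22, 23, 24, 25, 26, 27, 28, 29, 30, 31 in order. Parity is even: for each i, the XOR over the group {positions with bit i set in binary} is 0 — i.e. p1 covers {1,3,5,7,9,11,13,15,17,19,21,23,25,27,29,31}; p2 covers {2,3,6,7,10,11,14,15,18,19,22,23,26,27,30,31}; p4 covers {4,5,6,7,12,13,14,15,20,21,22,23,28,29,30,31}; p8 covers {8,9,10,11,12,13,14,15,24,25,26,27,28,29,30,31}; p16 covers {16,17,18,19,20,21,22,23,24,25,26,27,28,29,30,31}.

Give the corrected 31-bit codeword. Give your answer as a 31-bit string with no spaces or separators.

s1 (pos 1,3,5,7,9,11,13,15,17,19,21,23,25,27,29,31): 1⊕1⊕0⊕0⊕1⊕1⊕1⊕0⊕1⊕1⊕0⊕1⊕1⊕0⊕1⊕0 = 0
s2 (pos 2,3,6,7,10,11,14,15,18,19,22,23,26,27,30,31): 0⊕1⊕0⊕0⊕0⊕1⊕1⊕0⊕1⊕1⊕1⊕1⊕1⊕0⊕1⊕0 = 1
s4 (pos 4,5,6,7,12,13,14,15,20,21,22,23,28,29,30,31): 1⊕0⊕0⊕0⊕0⊕1⊕1⊕0⊕0⊕0⊕1⊕1⊕0⊕1⊕1⊕0 = 1
s8 (pos 8,9,10,11,12,13,14,15,24,25,26,27,28,29,30,31): 1⊕1⊕0⊕1⊕0⊕1⊕1⊕0⊕0⊕1⊕1⊕0⊕0⊕1⊕1⊕0 = 1
s16 (pos 16,17,18,19,20,21,22,23,24,25,26,27,28,29,30,31): 1⊕1⊕1⊕1⊕0⊕0⊕1⊕1⊕0⊕1⊕1⊕0⊕0⊕1⊕1⊕0 = 0
Syndrome s16…s1 = 01110 → error at position 14.
Flip position 14: 1011000110101101111001101100110 → 1011000110101001111001101100110

1011000110101001111001101100110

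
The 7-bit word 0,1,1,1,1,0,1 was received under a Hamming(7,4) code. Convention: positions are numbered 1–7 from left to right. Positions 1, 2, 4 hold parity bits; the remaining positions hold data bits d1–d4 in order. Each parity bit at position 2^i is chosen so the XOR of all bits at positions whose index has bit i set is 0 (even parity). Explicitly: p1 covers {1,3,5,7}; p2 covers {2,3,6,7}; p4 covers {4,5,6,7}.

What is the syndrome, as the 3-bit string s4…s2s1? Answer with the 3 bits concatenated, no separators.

s1 (pos 1,3,5,7): 0⊕1⊕1⊕1 = 1
s2 (pos 2,3,6,7): 1⊕1⊕0⊕1 = 1
s4 (pos 4,5,6,7): 1⊕1⊕0⊕1 = 1
Syndrome s4…s1 = 111 → error at position 7.

111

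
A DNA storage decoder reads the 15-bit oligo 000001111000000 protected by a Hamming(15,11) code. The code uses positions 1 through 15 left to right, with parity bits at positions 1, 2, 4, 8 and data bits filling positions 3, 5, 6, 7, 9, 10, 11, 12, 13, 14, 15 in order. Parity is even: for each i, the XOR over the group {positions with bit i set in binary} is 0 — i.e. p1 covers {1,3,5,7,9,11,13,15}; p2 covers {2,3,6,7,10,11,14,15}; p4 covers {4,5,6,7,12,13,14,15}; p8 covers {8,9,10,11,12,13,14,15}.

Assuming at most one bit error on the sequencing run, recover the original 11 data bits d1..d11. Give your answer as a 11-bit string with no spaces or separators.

00111000000

s1 (pos 1,3,5,7,9,11,13,15): 0⊕0⊕0⊕1⊕1⊕0⊕0⊕0 = 0
s2 (pos 2,3,6,7,10,11,14,15): 0⊕0⊕1⊕1⊕0⊕0⊕0⊕0 = 0
s4 (pos 4,5,6,7,12,13,14,15): 0⊕0⊕1⊕1⊕0⊕0⊕0⊕0 = 0
s8 (pos 8,9,10,11,12,13,14,15): 1⊕1⊕0⊕0⊕0⊕0⊕0⊕0 = 0
Syndrome s8…s1 = 0000 → no error.
Read data bits from positions 3,5,6,7,9,10,11,12,13,14,15: 00111000000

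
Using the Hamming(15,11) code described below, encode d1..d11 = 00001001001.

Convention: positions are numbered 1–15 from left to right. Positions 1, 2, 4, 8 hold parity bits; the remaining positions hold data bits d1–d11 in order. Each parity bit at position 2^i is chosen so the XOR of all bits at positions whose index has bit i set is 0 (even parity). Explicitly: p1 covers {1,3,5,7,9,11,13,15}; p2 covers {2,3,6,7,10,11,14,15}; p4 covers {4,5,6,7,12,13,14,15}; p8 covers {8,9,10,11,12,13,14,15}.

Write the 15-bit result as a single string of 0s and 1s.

010000011001001

Place data at non-parity positions: p1 p2 0 p4 0 0 0 p8 1 0 0 1 0 0 1
p1 (pos 1,3,5,7,9,11,13,15): XOR of data positions = 0⊕0⊕0⊕1⊕0⊕0⊕1 = 0
p2 (pos 2,3,6,7,10,11,14,15): XOR of data positions = 0⊕0⊕0⊕0⊕0⊕0⊕1 = 1
p4 (pos 4,5,6,7,12,13,14,15): XOR of data positions = 0⊕0⊕0⊕1⊕0⊕0⊕1 = 0
p8 (pos 8,9,10,11,12,13,14,15): XOR of data positions = 1⊕0⊕0⊕1⊕0⊕0⊕1 = 1
Codeword: 010000011001001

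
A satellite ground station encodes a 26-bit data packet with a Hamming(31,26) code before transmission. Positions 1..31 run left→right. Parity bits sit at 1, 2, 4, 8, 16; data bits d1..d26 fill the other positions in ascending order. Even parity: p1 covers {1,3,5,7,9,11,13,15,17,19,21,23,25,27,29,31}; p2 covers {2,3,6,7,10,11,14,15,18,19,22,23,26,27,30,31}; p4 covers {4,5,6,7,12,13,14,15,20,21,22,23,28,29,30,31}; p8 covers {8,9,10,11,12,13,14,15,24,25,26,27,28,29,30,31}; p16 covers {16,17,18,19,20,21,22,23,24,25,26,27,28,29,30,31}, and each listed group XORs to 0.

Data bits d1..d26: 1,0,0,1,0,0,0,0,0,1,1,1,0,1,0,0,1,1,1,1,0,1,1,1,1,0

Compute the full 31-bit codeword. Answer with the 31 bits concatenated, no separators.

1110001000000110101001111011110

Place data at non-parity positions: p1 p2 1 p4 0 0 1 p8 0 0 0 0 0 1 1 p16 1 0 1 0 0 1 1 1 1 0 1 1 1 1 0
p1 (pos 1,3,5,7,9,11,13,15,17,19,21,23,25,27,29,31): XOR of data positions = 1⊕0⊕1⊕0⊕0⊕0⊕1⊕1⊕1⊕0⊕1⊕1⊕1⊕1⊕0 = 1
p2 (pos 2,3,6,7,10,11,14,15,18,19,22,23,26,27,30,31): XOR of data positions = 1⊕0⊕1⊕0⊕0⊕1⊕1⊕0⊕1⊕1⊕1⊕0⊕1⊕1⊕0 = 1
p4 (pos 4,5,6,7,12,13,14,15,20,21,22,23,28,29,30,31): XOR of data positions = 0⊕0⊕1⊕0⊕0⊕1⊕1⊕0⊕0⊕1⊕1⊕1⊕1⊕1⊕0 = 0
p8 (pos 8,9,10,11,12,13,14,15,24,25,26,27,28,29,30,31): XOR of data positions = 0⊕0⊕0⊕0⊕0⊕1⊕1⊕1⊕1⊕0⊕1⊕1⊕1⊕1⊕0 = 0
p16 (pos 16,17,18,19,20,21,22,23,24,25,26,27,28,29,30,31): XOR of data positions = 1⊕0⊕1⊕0⊕0⊕1⊕1⊕1⊕1⊕0⊕1⊕1⊕1⊕1⊕0 = 0
Codeword: 1110001000000110101001111011110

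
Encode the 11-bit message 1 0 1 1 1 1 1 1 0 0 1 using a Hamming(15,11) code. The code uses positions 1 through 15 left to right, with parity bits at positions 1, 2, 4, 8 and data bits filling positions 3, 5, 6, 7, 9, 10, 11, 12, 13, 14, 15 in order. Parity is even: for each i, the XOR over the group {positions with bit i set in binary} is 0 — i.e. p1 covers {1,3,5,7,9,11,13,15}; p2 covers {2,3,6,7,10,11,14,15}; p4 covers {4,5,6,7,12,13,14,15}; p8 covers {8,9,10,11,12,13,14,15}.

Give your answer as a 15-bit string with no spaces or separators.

Place data at non-parity positions: p1 p2 1 p4 0 1 1 p8 1 1 1 1 0 0 1
p1 (pos 1,3,5,7,9,11,13,15): XOR of data positions = 1⊕0⊕1⊕1⊕1⊕0⊕1 = 1
p2 (pos 2,3,6,7,10,11,14,15): XOR of data positions = 1⊕1⊕1⊕1⊕1⊕0⊕1 = 0
p4 (pos 4,5,6,7,12,13,14,15): XOR of data positions = 0⊕1⊕1⊕1⊕0⊕0⊕1 = 0
p8 (pos 8,9,10,11,12,13,14,15): XOR of data positions = 1⊕1⊕1⊕1⊕0⊕0⊕1 = 1
Codeword: 101001111111001

101001111111001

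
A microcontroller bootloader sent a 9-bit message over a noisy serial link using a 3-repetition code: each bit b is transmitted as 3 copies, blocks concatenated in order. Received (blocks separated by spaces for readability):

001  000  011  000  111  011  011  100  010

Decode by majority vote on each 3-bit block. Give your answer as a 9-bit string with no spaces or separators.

Block 1 (001): 1 one → 0
Block 2 (000): 0 ones → 0
Block 3 (011): 2 ones → 1
Block 4 (000): 0 ones → 0
Block 5 (111): 3 ones → 1
Block 6 (011): 2 ones → 1
Block 7 (011): 2 ones → 1
Block 8 (100): 1 one → 0
Block 9 (010): 1 one → 0

001011100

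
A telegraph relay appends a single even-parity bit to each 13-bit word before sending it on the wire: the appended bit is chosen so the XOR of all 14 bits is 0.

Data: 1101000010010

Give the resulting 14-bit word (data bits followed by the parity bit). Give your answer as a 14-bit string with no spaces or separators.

11010000100101

XOR of the 13 data bits: 1⊕1⊕0⊕1⊕0⊕0⊕0⊕0⊕1⊕0⊕0⊕1⊕0 = 1
Parity bit = 1 (so all 14 bits XOR to 0).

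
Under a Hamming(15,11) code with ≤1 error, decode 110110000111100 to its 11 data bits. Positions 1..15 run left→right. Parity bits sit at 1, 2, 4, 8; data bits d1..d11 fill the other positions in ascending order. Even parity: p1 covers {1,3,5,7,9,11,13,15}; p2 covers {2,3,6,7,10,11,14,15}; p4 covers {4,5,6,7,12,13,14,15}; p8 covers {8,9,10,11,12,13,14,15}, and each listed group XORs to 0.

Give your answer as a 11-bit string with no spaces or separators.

s1 (pos 1,3,5,7,9,11,13,15): 1⊕0⊕1⊕0⊕0⊕1⊕1⊕0 = 0
s2 (pos 2,3,6,7,10,11,14,15): 1⊕0⊕0⊕0⊕1⊕1⊕0⊕0 = 1
s4 (pos 4,5,6,7,12,13,14,15): 1⊕1⊕0⊕0⊕1⊕1⊕0⊕0 = 0
s8 (pos 8,9,10,11,12,13,14,15): 0⊕0⊕1⊕1⊕1⊕1⊕0⊕0 = 0
Syndrome s8…s1 = 0010 → error at position 2.
Flip position 2: 110110000111100 → 100110000111100
Read data bits from positions 3,5,6,7,9,10,11,12,13,14,15: 01000111100

01000111100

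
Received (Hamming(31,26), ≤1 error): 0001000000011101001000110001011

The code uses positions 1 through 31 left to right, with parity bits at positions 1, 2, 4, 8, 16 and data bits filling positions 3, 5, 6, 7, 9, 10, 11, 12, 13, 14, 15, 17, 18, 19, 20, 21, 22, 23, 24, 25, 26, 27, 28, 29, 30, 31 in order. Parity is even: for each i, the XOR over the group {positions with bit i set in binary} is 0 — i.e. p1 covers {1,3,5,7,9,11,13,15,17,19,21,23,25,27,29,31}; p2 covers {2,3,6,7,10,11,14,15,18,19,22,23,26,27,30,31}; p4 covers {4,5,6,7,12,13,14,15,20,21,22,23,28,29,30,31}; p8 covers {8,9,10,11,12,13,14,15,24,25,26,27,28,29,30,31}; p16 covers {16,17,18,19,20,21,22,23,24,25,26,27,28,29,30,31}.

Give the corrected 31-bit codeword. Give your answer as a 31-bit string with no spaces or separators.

0001000000011101001000110101011

s1 (pos 1,3,5,7,9,11,13,15,17,19,21,23,25,27,29,31): 0⊕0⊕0⊕0⊕0⊕0⊕1⊕0⊕0⊕1⊕0⊕1⊕0⊕0⊕0⊕1 = 0
s2 (pos 2,3,6,7,10,11,14,15,18,19,22,23,26,27,30,31): 0⊕0⊕0⊕0⊕0⊕0⊕1⊕0⊕0⊕1⊕0⊕1⊕0⊕0⊕1⊕1 = 1
s4 (pos 4,5,6,7,12,13,14,15,20,21,22,23,28,29,30,31): 1⊕0⊕0⊕0⊕1⊕1⊕1⊕0⊕0⊕0⊕0⊕1⊕1⊕0⊕1⊕1 = 0
s8 (pos 8,9,10,11,12,13,14,15,24,25,26,27,28,29,30,31): 0⊕0⊕0⊕0⊕1⊕1⊕1⊕0⊕1⊕0⊕0⊕0⊕1⊕0⊕1⊕1 = 1
s16 (pos 16,17,18,19,20,21,22,23,24,25,26,27,28,29,30,31): 1⊕0⊕0⊕1⊕0⊕0⊕0⊕1⊕1⊕0⊕0⊕0⊕1⊕0⊕1⊕1 = 1
Syndrome s16…s1 = 11010 → error at position 26.
Flip position 26: 0001000000011101001000110001011 → 0001000000011101001000110101011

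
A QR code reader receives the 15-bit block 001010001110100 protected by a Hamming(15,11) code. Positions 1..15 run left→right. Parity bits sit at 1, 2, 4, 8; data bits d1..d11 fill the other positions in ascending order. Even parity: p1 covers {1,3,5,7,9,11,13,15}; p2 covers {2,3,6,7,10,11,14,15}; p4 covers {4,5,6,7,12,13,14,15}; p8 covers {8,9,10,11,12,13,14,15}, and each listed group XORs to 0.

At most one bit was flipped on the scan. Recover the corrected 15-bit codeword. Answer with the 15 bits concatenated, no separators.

s1 (pos 1,3,5,7,9,11,13,15): 0⊕1⊕1⊕0⊕1⊕1⊕1⊕0 = 1
s2 (pos 2,3,6,7,10,11,14,15): 0⊕1⊕0⊕0⊕1⊕1⊕0⊕0 = 1
s4 (pos 4,5,6,7,12,13,14,15): 0⊕1⊕0⊕0⊕0⊕1⊕0⊕0 = 0
s8 (pos 8,9,10,11,12,13,14,15): 0⊕1⊕1⊕1⊕0⊕1⊕0⊕0 = 0
Syndrome s8…s1 = 0011 → error at position 3.
Flip position 3: 001010001110100 → 000010001110100

000010001110100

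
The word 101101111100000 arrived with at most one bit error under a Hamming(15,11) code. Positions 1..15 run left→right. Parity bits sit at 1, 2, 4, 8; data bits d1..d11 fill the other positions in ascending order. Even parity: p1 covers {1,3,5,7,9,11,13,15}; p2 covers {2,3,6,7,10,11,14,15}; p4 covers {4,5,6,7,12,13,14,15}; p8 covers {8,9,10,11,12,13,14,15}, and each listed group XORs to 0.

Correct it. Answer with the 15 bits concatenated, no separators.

101101111101000

s1 (pos 1,3,5,7,9,11,13,15): 1⊕1⊕0⊕1⊕1⊕0⊕0⊕0 = 0
s2 (pos 2,3,6,7,10,11,14,15): 0⊕1⊕1⊕1⊕1⊕0⊕0⊕0 = 0
s4 (pos 4,5,6,7,12,13,14,15): 1⊕0⊕1⊕1⊕0⊕0⊕0⊕0 = 1
s8 (pos 8,9,10,11,12,13,14,15): 1⊕1⊕1⊕0⊕0⊕0⊕0⊕0 = 1
Syndrome s8…s1 = 1100 → error at position 12.
Flip position 12: 101101111100000 → 101101111101000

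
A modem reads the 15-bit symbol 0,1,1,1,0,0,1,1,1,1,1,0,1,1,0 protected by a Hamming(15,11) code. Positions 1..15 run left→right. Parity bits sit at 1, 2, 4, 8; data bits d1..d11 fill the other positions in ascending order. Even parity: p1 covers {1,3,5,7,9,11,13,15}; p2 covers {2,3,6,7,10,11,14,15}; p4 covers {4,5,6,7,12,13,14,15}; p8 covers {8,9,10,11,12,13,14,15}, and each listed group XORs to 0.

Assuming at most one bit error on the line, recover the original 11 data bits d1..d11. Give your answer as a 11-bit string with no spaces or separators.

10011110110

s1 (pos 1,3,5,7,9,11,13,15): 0⊕1⊕0⊕1⊕1⊕1⊕1⊕0 = 1
s2 (pos 2,3,6,7,10,11,14,15): 1⊕1⊕0⊕1⊕1⊕1⊕1⊕0 = 0
s4 (pos 4,5,6,7,12,13,14,15): 1⊕0⊕0⊕1⊕0⊕1⊕1⊕0 = 0
s8 (pos 8,9,10,11,12,13,14,15): 1⊕1⊕1⊕1⊕0⊕1⊕1⊕0 = 0
Syndrome s8…s1 = 0001 → error at position 1.
Flip position 1: 011100111110110 → 111100111110110
Read data bits from positions 3,5,6,7,9,10,11,12,13,14,15: 10011110110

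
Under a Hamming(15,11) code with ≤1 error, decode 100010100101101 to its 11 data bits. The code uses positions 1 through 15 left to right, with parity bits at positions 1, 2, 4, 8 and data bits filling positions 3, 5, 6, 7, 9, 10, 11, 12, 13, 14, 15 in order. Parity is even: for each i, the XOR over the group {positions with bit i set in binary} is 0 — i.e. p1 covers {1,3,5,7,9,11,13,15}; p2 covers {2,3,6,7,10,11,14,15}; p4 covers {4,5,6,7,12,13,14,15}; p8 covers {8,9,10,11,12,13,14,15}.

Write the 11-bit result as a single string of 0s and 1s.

01000101101

s1 (pos 1,3,5,7,9,11,13,15): 1⊕0⊕1⊕1⊕0⊕0⊕1⊕1 = 1
s2 (pos 2,3,6,7,10,11,14,15): 0⊕0⊕0⊕1⊕1⊕0⊕0⊕1 = 1
s4 (pos 4,5,6,7,12,13,14,15): 0⊕1⊕0⊕1⊕1⊕1⊕0⊕1 = 1
s8 (pos 8,9,10,11,12,13,14,15): 0⊕0⊕1⊕0⊕1⊕1⊕0⊕1 = 0
Syndrome s8…s1 = 0111 → error at position 7.
Flip position 7: 100010100101101 → 100010000101101
Read data bits from positions 3,5,6,7,9,10,11,12,13,14,15: 01000101101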